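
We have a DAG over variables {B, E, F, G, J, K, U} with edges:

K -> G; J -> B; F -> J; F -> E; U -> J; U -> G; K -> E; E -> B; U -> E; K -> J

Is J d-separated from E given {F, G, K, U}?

Yes

Enumerating the 6 paths from J to E and testing each for blocking by {F, G, K, U}:
Path 1: J ← U → E
  U is a fork here and U is conditioned on, so the path is blocked at U.
Path 2: J ← U → G ← K → E
  U is a fork here and U is conditioned on, so the path is blocked at U.
Path 3: J ← K → E
  K is a fork here and K is conditioned on, so the path is blocked at K.
Path 4: J ← K → G ← U → E
  K is a fork here and K is conditioned on, so the path is blocked at K.
Path 5: J ← F → E
  F is a fork here and F is conditioned on, so the path is blocked at F.
Path 6: J → B ← E
  B is a collider here and neither B nor any of its descendants is conditioned on, so the collider stays closed — the path is blocked at B.
Since every path is blocked, d-separation holds.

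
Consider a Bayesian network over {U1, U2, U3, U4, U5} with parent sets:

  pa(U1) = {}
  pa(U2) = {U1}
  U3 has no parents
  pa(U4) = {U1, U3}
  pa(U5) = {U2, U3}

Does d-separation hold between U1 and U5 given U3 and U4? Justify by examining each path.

No — U1 and U5 are not d-separated given {U3, U4}.

Enumerating the 2 paths from U1 to U5 and testing each for blocking by {U3, U4}:
Path 1: U1 → U2 → U5
  U2 is a chain and U2 is not conditioned on — no node blocks this path, so it is active.
Path 2: U1 → U4 ← U3 → U5
  U3 is a fork here and U3 is conditioned on, so the path is blocked at U3.
Since the path U1 → U2 → U5 is active, U1 and U5 are not d-separated given {U3, U4}.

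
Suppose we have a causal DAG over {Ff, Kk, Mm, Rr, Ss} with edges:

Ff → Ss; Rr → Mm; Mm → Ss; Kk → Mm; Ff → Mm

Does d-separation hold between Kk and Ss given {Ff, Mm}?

We examine all 2 paths between Kk and Ss:
  1. Kk → Mm ← Ff → Ss — Mm:collider[open]; Ff:fork[blocks] ⇒ blocked
  2. Kk → Mm → Ss — Mm:chain[blocks] ⇒ blocked
All paths are blocked; Kk ⊥ Ss | {Ff, Mm} holds.

Yes — Kk and Ss are d-separated given {Ff, Mm}.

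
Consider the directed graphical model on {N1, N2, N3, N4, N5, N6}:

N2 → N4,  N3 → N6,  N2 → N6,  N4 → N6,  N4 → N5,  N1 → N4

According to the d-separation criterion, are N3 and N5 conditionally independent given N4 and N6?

We examine all 2 paths between N3 and N5:
Path 1: N3 → N6 ← N4 → N5
  N4 is a fork here and N4 is conditioned on, so the path is blocked at N4.
Path 2: N3 → N6 ← N2 → N4 → N5
  N4 is a chain here and N4 is conditioned on, so the path is blocked at N4.
Every path is blocked, so N3 and N5 are d-separated given {N4, N6}.

Yes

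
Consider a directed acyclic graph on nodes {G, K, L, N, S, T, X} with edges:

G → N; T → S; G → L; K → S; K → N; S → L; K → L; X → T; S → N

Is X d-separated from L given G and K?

No — X and L are not d-separated given {G, K}.

Enumerating the 5 paths from X to L and testing each for blocking by {G, K}:
Path 1: X → T → S → N ← G → L
  N is a collider here and neither N nor any of its descendants is conditioned on, so the collider stays closed — the path is blocked at N.
Path 2: X → T → S → N ← K → L
  N is a collider here and neither N nor any of its descendants is conditioned on, so the collider stays closed — the path is blocked at N.
Path 3: X → T → S → L
  T is a chain and T is not conditioned on; S is a chain and S is not conditioned on — no node blocks this path, so it is active.
Path 4: X → T → S ← K → N ← G → L
  S is a collider here and neither S nor any of its descendants is conditioned on, so the collider stays closed — the path is blocked at S.
Path 5: X → T → S ← K → L
  S is a collider here and neither S nor any of its descendants is conditioned on, so the collider stays closed — the path is blocked at S.
Since the path X → T → S → L is active, X and L are not d-separated given {G, K}.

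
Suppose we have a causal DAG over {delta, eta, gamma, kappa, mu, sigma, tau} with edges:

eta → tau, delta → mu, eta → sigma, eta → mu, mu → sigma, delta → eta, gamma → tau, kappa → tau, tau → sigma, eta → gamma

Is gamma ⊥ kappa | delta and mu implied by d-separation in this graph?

5 paths connect gamma and kappa; each must be blocked for d-separation to hold:
Path 1: gamma ← eta ← delta → mu → sigma ← tau ← kappa
  delta is a fork here and delta is conditioned on, so the path is blocked at delta.
Path 2: gamma ← eta → sigma ← tau ← kappa
  sigma is a collider here and neither sigma nor any of its descendants is conditioned on, so the collider stays closed — the path is blocked at sigma.
Path 3: gamma ← eta → mu → sigma ← tau ← kappa
  mu is a chain here and mu is conditioned on, so the path is blocked at mu.
Path 4: gamma ← eta → tau ← kappa
  tau is a collider here and neither tau nor any of its descendants is conditioned on, so the collider stays closed — the path is blocked at tau.
Path 5: gamma → tau ← kappa
  tau is a collider here and neither tau nor any of its descendants is conditioned on, so the collider stays closed — the path is blocked at tau.
Every path is blocked, so gamma and kappa are d-separated given {delta, mu}.

Yes — gamma and kappa are d-separated given {delta, mu}.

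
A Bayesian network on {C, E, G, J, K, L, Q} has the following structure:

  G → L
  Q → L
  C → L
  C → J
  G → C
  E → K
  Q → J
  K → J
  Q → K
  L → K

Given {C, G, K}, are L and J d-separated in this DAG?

Enumerating the 6 paths from L to J and testing each for blocking by {C, G, K}:
Path 1: L ← C → J
  C is a fork here and C is conditioned on, so the path is blocked at C.
Path 2: L ← Q → J
  Q is a fork and Q is not conditioned on — no node blocks this path, so it is active.
Path 3: L ← Q → K → J
  K is a chain here and K is conditioned on, so the path is blocked at K.
Path 4: L → K → J
  K is a chain here and K is conditioned on, so the path is blocked at K.
Path 5: L → K ← Q → J
  K is a collider and K is conditioned on, which opens it; Q is a fork and Q is not conditioned on — no node blocks this path, so it is active.
Path 6: L ← G → C → J
  G is a fork here and G is conditioned on, so the path is blocked at G.
Because an active path exists, L and J are not d-separated.

No — L and J are not d-separated given {C, G, K}.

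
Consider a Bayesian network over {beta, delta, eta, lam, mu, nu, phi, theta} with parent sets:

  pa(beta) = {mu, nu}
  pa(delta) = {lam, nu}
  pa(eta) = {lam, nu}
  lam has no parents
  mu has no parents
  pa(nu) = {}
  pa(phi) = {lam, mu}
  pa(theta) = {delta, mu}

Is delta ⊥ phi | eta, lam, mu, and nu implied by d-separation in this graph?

6 paths connect delta and phi; each must be blocked for d-separation to hold:
  1. delta → theta ← mu → beta ← nu → eta ← lam → phi — theta:collider[blocks]; mu:fork[blocks]; beta:collider[blocks]; nu:fork[blocks]; eta:collider[open]; lam:fork[blocks] ⇒ blocked
  2. delta → theta ← mu → phi — theta:collider[blocks]; mu:fork[blocks] ⇒ blocked
  3. delta ← lam → phi — lam:fork[blocks] ⇒ blocked
  4. delta ← lam → eta ← nu → beta ← mu → phi — lam:fork[blocks]; eta:collider[open]; nu:fork[blocks]; beta:collider[blocks]; mu:fork[blocks] ⇒ blocked
  5. delta ← nu → beta ← mu → phi — nu:fork[blocks]; beta:collider[blocks]; mu:fork[blocks] ⇒ blocked
  6. delta ← nu → eta ← lam → phi — nu:fork[blocks]; eta:collider[open]; lam:fork[blocks] ⇒ blocked
All paths are blocked; delta ⊥ phi | {eta, lam, mu, nu} holds.

Yes — delta and phi are d-separated given {eta, lam, mu, nu}.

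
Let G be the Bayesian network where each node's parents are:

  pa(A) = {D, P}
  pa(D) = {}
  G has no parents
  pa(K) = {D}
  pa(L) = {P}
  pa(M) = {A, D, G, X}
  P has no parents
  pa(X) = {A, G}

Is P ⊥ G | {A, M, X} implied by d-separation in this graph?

No

Enumerating the 6 paths from P to G and testing each for blocking by {A, M, X}:
  1. P → A → M ← G — A:chain[blocks]; M:collider[open] ⇒ blocked
  2. P → A → M ← X ← G — A:chain[blocks]; M:collider[open]; X:chain[blocks] ⇒ blocked
  3. P → A ← D → M ← G — A:collider[open]; D:fork[open]; M:collider[open] ⇒ active
  4. P → A ← D → M ← X ← G — A:collider[open]; D:fork[open]; M:collider[open]; X:chain[blocks] ⇒ blocked
  5. P → A → X → M ← G — A:chain[blocks]; X:chain[blocks]; M:collider[open] ⇒ blocked
  6. P → A → X ← G — A:chain[blocks]; X:collider[open] ⇒ blocked
At least one path is unblocked, so d-separation fails.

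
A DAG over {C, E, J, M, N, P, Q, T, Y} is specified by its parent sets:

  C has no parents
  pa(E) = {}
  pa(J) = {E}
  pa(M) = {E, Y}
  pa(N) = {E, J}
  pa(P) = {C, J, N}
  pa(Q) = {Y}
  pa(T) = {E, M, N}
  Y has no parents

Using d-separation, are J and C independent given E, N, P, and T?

5 paths connect J and C; each must be blocked for d-separation to hold:
  1. J → P ← C — P:collider[open] ⇒ active
  2. J ← E → T ← N → P ← C — E:fork[blocks]; T:collider[open]; N:fork[blocks]; P:collider[open] ⇒ blocked
  3. J ← E → N → P ← C — E:fork[blocks]; N:chain[blocks]; P:collider[open] ⇒ blocked
  4. J ← E → M → T ← N → P ← C — E:fork[blocks]; M:chain[open]; T:collider[open]; N:fork[blocks]; P:collider[open] ⇒ blocked
  5. J → N → P ← C — N:chain[blocks]; P:collider[open] ⇒ blocked
Because an active path exists, J and C are not d-separated.

No — J and C are not d-separated given {E, N, P, T}.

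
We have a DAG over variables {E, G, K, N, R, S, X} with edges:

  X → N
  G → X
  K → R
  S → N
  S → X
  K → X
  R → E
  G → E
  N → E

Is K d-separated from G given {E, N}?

No

There are 6 undirected paths between K and G; checking each against the conditioning set {E, N}:
Path 1: K → R → E ← G
  R is a chain and R is not conditioned on; E is a collider and E is conditioned on, which opens it — no node blocks this path, so it is active.
Path 2: K → R → E ← N ← S → X ← G
  N is a chain here and N is conditioned on, so the path is blocked at N.
Path 3: K → R → E ← N ← X ← G
  N is a chain here and N is conditioned on, so the path is blocked at N.
Path 4: K → X ← S → N → E ← G
  N is a chain here and N is conditioned on, so the path is blocked at N.
Path 5: K → X ← G
  X is a collider and its descendant E is conditioned on, which opens it — no node blocks this path, so it is active.
Path 6: K → X → N → E ← G
  N is a chain here and N is conditioned on, so the path is blocked at N.
Because an active path exists, K and G are not d-separated.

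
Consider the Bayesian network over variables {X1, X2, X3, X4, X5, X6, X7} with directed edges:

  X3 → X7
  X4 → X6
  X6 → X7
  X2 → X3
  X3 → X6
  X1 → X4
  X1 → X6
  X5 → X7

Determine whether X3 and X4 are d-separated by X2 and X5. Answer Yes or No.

Yes — X3 and X4 are d-separated given {X2, X5}.

Enumerating the 4 paths from X3 to X4 and testing each for blocking by {X2, X5}:
Path 1: X3 → X6 ← X1 → X4
  X6 is a collider here and neither X6 nor any of its descendants is conditioned on, so the collider stays closed — the path is blocked at X6.
Path 2: X3 → X6 ← X4
  X6 is a collider here and neither X6 nor any of its descendants is conditioned on, so the collider stays closed — the path is blocked at X6.
Path 3: X3 → X7 ← X6 ← X1 → X4
  X7 is a collider here and neither X7 nor any of its descendants is conditioned on, so the collider stays closed — the path is blocked at X7.
Path 4: X3 → X7 ← X6 ← X4
  X7 is a collider here and neither X7 nor any of its descendants is conditioned on, so the collider stays closed — the path is blocked at X7.
Every path is blocked, so X3 and X4 are d-separated given {X2, X5}.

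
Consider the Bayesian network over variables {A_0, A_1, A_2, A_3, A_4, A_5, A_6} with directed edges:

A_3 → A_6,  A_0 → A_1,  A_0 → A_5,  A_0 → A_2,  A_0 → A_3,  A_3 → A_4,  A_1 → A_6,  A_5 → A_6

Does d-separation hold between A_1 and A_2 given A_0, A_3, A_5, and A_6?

Enumerating the 3 paths from A_1 to A_2 and testing each for blocking by {A_0, A_3, A_5, A_6}:
Path 1: A_1 ← A_0 → A_2
  A_0 is a fork here and A_0 is conditioned on, so the path is blocked at A_0.
Path 2: A_1 → A_6 ← A_3 ← A_0 → A_2
  A_3 is a chain here and A_3 is conditioned on, so the path is blocked at A_3.
Path 3: A_1 → A_6 ← A_5 ← A_0 → A_2
  A_5 is a chain here and A_5 is conditioned on, so the path is blocked at A_5.
Since every path is blocked, d-separation holds.

Yes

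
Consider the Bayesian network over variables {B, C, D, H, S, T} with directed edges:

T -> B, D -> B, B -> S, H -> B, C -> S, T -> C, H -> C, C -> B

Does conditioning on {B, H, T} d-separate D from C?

No — D and C are not d-separated given {B, H, T}.

We examine all 4 paths between D and C:
Path 1: D → B ← H → C
  H is a fork here and H is conditioned on, so the path is blocked at H.
Path 2: D → B → S ← C
  B is a chain here and B is conditioned on, so the path is blocked at B.
Path 3: D → B ← C
  B is a collider and B is conditioned on, which opens it — no node blocks this path, so it is active.
Path 4: D → B ← T → C
  T is a fork here and T is conditioned on, so the path is blocked at T.
Since the path D → B ← C is active, D and C are not d-separated given {B, H, T}.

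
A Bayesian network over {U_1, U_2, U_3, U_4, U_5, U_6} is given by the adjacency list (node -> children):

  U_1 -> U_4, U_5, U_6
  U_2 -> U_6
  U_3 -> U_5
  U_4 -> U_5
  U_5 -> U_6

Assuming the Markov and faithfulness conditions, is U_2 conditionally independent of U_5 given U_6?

Enumerating the 3 paths from U_2 to U_5 and testing each for blocking by {U_6}:
Path 1: U_2 → U_6 ← U_1 → U_4 → U_5
  U_6 is a collider and U_6 is conditioned on, which opens it; U_1 is a fork and U_1 is not conditioned on; U_4 is a chain and U_4 is not conditioned on — no node blocks this path, so it is active.
Path 2: U_2 → U_6 ← U_1 → U_5
  U_6 is a collider and U_6 is conditioned on, which opens it; U_1 is a fork and U_1 is not conditioned on — no node blocks this path, so it is active.
Path 3: U_2 → U_6 ← U_5
  U_6 is a collider and U_6 is conditioned on, which opens it — no node blocks this path, so it is active.
Since the path U_2 → U_6 ← U_1 → U_4 → U_5 is active, U_2 and U_5 are not d-separated given {U_6}.

No — U_2 and U_5 are not d-separated given {U_6}.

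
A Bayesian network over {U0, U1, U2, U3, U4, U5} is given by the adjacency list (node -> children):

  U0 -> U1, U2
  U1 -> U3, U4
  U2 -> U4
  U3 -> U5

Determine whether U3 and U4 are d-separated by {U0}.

We examine all 2 paths between U3 and U4:
  1. U3 ← U1 → U4 — U1:fork[open] ⇒ active
  2. U3 ← U1 ← U0 → U2 → U4 — U1:chain[open]; U0:fork[blocks]; U2:chain[open] ⇒ blocked
Because an active path exists, U3 and U4 are not d-separated.

No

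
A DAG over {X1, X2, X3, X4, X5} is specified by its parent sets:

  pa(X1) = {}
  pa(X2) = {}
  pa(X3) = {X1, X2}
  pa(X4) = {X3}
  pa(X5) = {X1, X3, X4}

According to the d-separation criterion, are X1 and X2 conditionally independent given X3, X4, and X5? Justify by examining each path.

Enumerating the 3 paths from X1 to X2 and testing each for blocking by {X3, X4, X5}:
Path 1: X1 → X5 ← X4 ← X3 ← X2
  X4 is a chain here and X4 is conditioned on, so the path is blocked at X4.
Path 2: X1 → X5 ← X3 ← X2
  X3 is a chain here and X3 is conditioned on, so the path is blocked at X3.
Path 3: X1 → X3 ← X2
  X3 is a collider and X3 is conditioned on, which opens it — no node blocks this path, so it is active.
Since the path X1 → X3 ← X2 is active, X1 and X2 are not d-separated given {X3, X4, X5}.

No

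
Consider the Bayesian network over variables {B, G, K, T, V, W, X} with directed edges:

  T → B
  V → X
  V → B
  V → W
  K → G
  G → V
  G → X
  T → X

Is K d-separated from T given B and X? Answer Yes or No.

No

We examine all 4 paths between K and T:
  1. K → G → X ← T — G:chain[open]; X:collider[open] ⇒ active
  2. K → G → X ← V → B ← T — G:chain[open]; X:collider[open]; V:fork[open]; B:collider[open] ⇒ active
  3. K → G → V → X ← T — G:chain[open]; V:chain[open]; X:collider[open] ⇒ active
  4. K → G → V → B ← T — G:chain[open]; V:chain[open]; B:collider[open] ⇒ active
Since the path K → G → X ← T is active, K and T are not d-separated given {B, X}.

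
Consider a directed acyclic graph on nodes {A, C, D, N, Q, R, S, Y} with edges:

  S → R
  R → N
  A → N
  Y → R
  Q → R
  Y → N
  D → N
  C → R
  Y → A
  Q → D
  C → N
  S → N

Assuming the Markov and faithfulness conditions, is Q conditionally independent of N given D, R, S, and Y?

No

We examine all 6 paths between Q and N:
Path 1: Q → R → N
  R is a chain here and R is conditioned on, so the path is blocked at R.
Path 2: Q → R ← Y → A → N
  Y is a fork here and Y is conditioned on, so the path is blocked at Y.
Path 3: Q → R ← Y → N
  Y is a fork here and Y is conditioned on, so the path is blocked at Y.
Path 4: Q → R ← C → N
  R is a collider and R is conditioned on, which opens it; C is a fork and C is not conditioned on — no node blocks this path, so it is active.
Path 5: Q → R ← S → N
  S is a fork here and S is conditioned on, so the path is blocked at S.
Path 6: Q → D → N
  D is a chain here and D is conditioned on, so the path is blocked at D.
Because an active path exists, Q and N are not d-separated.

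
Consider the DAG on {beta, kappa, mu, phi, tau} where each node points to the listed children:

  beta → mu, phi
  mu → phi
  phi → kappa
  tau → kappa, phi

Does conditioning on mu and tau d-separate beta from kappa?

No — beta and kappa are not d-separated given {mu, tau}.

4 paths connect beta and kappa; each must be blocked for d-separation to hold:
Path 1: beta → phi → kappa
  phi is a chain and phi is not conditioned on — no node blocks this path, so it is active.
Path 2: beta → phi ← tau → kappa
  phi is a collider here and neither phi nor any of its descendants is conditioned on, so the collider stays closed — the path is blocked at phi.
Path 3: beta → mu → phi → kappa
  mu is a chain here and mu is conditioned on, so the path is blocked at mu.
Path 4: beta → mu → phi ← tau → kappa
  mu is a chain here and mu is conditioned on, so the path is blocked at mu.
Because an active path exists, beta and kappa are not d-separated.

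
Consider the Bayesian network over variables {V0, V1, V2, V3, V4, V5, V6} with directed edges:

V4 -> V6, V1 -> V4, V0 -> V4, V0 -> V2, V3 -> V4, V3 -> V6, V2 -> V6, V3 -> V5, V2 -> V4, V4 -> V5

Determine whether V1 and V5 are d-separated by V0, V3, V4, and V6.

5 paths connect V1 and V5; each must be blocked for d-separation to hold:
Path 1: V1 → V4 ← V2 → V6 ← V3 → V5
  V3 is a fork here and V3 is conditioned on, so the path is blocked at V3.
Path 2: V1 → V4 ← V0 → V2 → V6 ← V3 → V5
  V0 is a fork here and V0 is conditioned on, so the path is blocked at V0.
Path 3: V1 → V4 → V5
  V4 is a chain here and V4 is conditioned on, so the path is blocked at V4.
Path 4: V1 → V4 → V6 ← V3 → V5
  V4 is a chain here and V4 is conditioned on, so the path is blocked at V4.
Path 5: V1 → V4 ← V3 → V5
  V3 is a fork here and V3 is conditioned on, so the path is blocked at V3.
Since every path is blocked, d-separation holds.

Yes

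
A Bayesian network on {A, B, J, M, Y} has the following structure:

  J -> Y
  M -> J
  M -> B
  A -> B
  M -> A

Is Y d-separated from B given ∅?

Enumerating the 2 paths from Y to B and testing each for blocking by ∅:
Path 1: Y ← J ← M → A → B
  J is a chain and J is not conditioned on; M is a fork and M is not conditioned on; A is a chain and A is not conditioned on — no node blocks this path, so it is active.
Path 2: Y ← J ← M → B
  J is a chain and J is not conditioned on; M is a fork and M is not conditioned on — no node blocks this path, so it is active.
Because an active path exists, Y and B are not d-separated.

No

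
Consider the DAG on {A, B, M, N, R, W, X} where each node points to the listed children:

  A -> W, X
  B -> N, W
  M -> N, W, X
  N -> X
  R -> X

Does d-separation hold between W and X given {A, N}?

We examine all 5 paths between W and X:
Path 1: W ← B → N → X
  N is a chain here and N is conditioned on, so the path is blocked at N.
Path 2: W ← B → N ← M → X
  B is a fork and B is not conditioned on; N is a collider and N is conditioned on, which opens it; M is a fork and M is not conditioned on — no node blocks this path, so it is active.
Path 3: W ← M → X
  M is a fork and M is not conditioned on — no node blocks this path, so it is active.
Path 4: W ← M → N → X
  N is a chain here and N is conditioned on, so the path is blocked at N.
Path 5: W ← A → X
  A is a fork here and A is conditioned on, so the path is blocked at A.
At least one path is unblocked, so d-separation fails.

No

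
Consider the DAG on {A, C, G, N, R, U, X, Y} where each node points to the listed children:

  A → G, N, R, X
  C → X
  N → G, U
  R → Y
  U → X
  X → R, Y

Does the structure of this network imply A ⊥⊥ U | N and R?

There are 5 undirected paths between A and U; checking each against the conditioning set {N, R}:
Path 1: A → X ← U
  X is a collider and its descendant R is conditioned on, which opens it — no node blocks this path, so it is active.
Path 2: A → R → Y ← X ← U
  R is a chain here and R is conditioned on, so the path is blocked at R.
Path 3: A → R ← X ← U
  R is a collider and R is conditioned on, which opens it; X is a chain and X is not conditioned on — no node blocks this path, so it is active.
Path 4: A → N → U
  N is a chain here and N is conditioned on, so the path is blocked at N.
Path 5: A → G ← N → U
  G is a collider here and neither G nor any of its descendants is conditioned on, so the collider stays closed — the path is blocked at G.
Since the path A → X ← U is active, A and U are not d-separated given {N, R}.

No — A and U are not d-separated given {N, R}.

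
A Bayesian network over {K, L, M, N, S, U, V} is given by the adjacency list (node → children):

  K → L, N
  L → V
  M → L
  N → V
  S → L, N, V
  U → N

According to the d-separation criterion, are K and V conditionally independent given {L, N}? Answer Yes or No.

No

6 paths connect K and V; each must be blocked for d-separation to hold:
Path 1: K → N → V
  N is a chain here and N is conditioned on, so the path is blocked at N.
Path 2: K → N ← S → V
  N is a collider and N is conditioned on, which opens it; S is a fork and S is not conditioned on — no node blocks this path, so it is active.
Path 3: K → N ← S → L → V
  L is a chain here and L is conditioned on, so the path is blocked at L.
Path 4: K → L → V
  L is a chain here and L is conditioned on, so the path is blocked at L.
Path 5: K → L ← S → N → V
  N is a chain here and N is conditioned on, so the path is blocked at N.
Path 6: K → L ← S → V
  L is a collider and L is conditioned on, which opens it; S is a fork and S is not conditioned on — no node blocks this path, so it is active.
Since the path K → N ← S → V is active, K and V are not d-separated given {L, N}.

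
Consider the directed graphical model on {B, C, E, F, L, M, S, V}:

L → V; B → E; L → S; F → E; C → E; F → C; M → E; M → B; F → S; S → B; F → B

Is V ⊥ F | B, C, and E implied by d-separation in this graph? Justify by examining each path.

No

Enumerating the 6 paths from V to F and testing each for blocking by {B, C, E}:
Path 1: V ← L → S ← F
  L is a fork and L is not conditioned on; S is a collider and its descendant E is conditioned on, which opens it — no node blocks this path, so it is active.
Path 2: V ← L → S → B ← F
  L is a fork and L is not conditioned on; S is a chain and S is not conditioned on; B is a collider and B is conditioned on, which opens it — no node blocks this path, so it is active.
Path 3: V ← L → S → B ← M → E ← C ← F
  C is a chain here and C is conditioned on, so the path is blocked at C.
Path 4: V ← L → S → B ← M → E ← F
  L is a fork and L is not conditioned on; S is a chain and S is not conditioned on; B is a collider and B is conditioned on, which opens it; M is a fork and M is not conditioned on; E is a collider and E is conditioned on, which opens it — no node blocks this path, so it is active.
Path 5: V ← L → S → B → E ← C ← F
  B is a chain here and B is conditioned on, so the path is blocked at B.
Path 6: V ← L → S → B → E ← F
  B is a chain here and B is conditioned on, so the path is blocked at B.
Since the path V ← L → S ← F is active, V and F are not d-separated given {B, C, E}.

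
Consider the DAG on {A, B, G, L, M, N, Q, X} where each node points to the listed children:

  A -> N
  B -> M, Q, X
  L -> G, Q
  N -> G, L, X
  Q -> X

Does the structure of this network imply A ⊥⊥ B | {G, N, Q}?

Yes — A and B are d-separated given {G, N, Q}.

Enumerating the 6 paths from A to B and testing each for blocking by {G, N, Q}:
Path 1: A → N → G ← L → Q ← B
  N is a chain here and N is conditioned on, so the path is blocked at N.
Path 2: A → N → G ← L → Q → X ← B
  N is a chain here and N is conditioned on, so the path is blocked at N.
Path 3: A → N → X ← Q ← B
  N is a chain here and N is conditioned on, so the path is blocked at N.
Path 4: A → N → X ← B
  N is a chain here and N is conditioned on, so the path is blocked at N.
Path 5: A → N → L → Q ← B
  N is a chain here and N is conditioned on, so the path is blocked at N.
Path 6: A → N → L → Q → X ← B
  N is a chain here and N is conditioned on, so the path is blocked at N.
Every path is blocked, so A and B are d-separated given {G, N, Q}.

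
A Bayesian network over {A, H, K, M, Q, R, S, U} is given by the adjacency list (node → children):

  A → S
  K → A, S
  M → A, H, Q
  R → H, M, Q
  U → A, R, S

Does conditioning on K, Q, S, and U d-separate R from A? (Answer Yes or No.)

No — R and A are not d-separated given {K, Q, S, U}.

There are 6 undirected paths between R and A; checking each against the conditioning set {K, Q, S, U}:
  1. R ← U → A — U:fork[blocks] ⇒ blocked
  2. R ← U → S ← K → A — U:fork[blocks]; S:collider[open]; K:fork[blocks] ⇒ blocked
  3. R ← U → S ← A — U:fork[blocks]; S:collider[open] ⇒ blocked
  4. R → M → A — M:chain[open] ⇒ active
  5. R → H ← M → A — H:collider[blocks]; M:fork[open] ⇒ blocked
  6. R → Q ← M → A — Q:collider[open]; M:fork[open] ⇒ active
At least one path is unblocked, so d-separation fails.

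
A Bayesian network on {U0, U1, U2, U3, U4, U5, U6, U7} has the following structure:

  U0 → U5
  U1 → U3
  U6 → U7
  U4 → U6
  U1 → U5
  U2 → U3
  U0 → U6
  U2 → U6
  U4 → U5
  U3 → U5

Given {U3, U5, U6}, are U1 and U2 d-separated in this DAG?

Enumerating the 6 paths from U1 to U2 and testing each for blocking by {U3, U5, U6}:
  1. U1 → U3 ← U2 — U3:collider[open] ⇒ active
  2. U1 → U3 → U5 ← U0 → U6 ← U2 — U3:chain[blocks]; U5:collider[open]; U0:fork[open]; U6:collider[open] ⇒ blocked
  3. U1 → U3 → U5 ← U4 → U6 ← U2 — U3:chain[blocks]; U5:collider[open]; U4:fork[open]; U6:collider[open] ⇒ blocked
  4. U1 → U5 ← U0 → U6 ← U2 — U5:collider[open]; U0:fork[open]; U6:collider[open] ⇒ active
  5. U1 → U5 ← U3 ← U2 — U5:collider[open]; U3:chain[blocks] ⇒ blocked
  6. U1 → U5 ← U4 → U6 ← U2 — U5:collider[open]; U4:fork[open]; U6:collider[open] ⇒ active
Since the path U1 → U3 ← U2 is active, U1 and U2 are not d-separated given {U3, U5, U6}.

No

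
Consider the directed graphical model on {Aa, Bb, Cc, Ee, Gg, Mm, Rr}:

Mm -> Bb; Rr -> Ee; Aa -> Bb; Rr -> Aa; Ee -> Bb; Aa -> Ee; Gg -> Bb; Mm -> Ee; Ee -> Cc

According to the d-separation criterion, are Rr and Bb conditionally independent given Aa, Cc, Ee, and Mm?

There are 6 undirected paths between Rr and Bb; checking each against the conditioning set {Aa, Cc, Ee, Mm}:
Path 1: Rr → Ee ← Mm → Bb
  Mm is a fork here and Mm is conditioned on, so the path is blocked at Mm.
Path 2: Rr → Ee → Bb
  Ee is a chain here and Ee is conditioned on, so the path is blocked at Ee.
Path 3: Rr → Ee ← Aa → Bb
  Aa is a fork here and Aa is conditioned on, so the path is blocked at Aa.
Path 4: Rr → Aa → Ee ← Mm → Bb
  Aa is a chain here and Aa is conditioned on, so the path is blocked at Aa.
Path 5: Rr → Aa → Ee → Bb
  Aa is a chain here and Aa is conditioned on, so the path is blocked at Aa.
Path 6: Rr → Aa → Bb
  Aa is a chain here and Aa is conditioned on, so the path is blocked at Aa.
Since every path is blocked, d-separation holds.

Yes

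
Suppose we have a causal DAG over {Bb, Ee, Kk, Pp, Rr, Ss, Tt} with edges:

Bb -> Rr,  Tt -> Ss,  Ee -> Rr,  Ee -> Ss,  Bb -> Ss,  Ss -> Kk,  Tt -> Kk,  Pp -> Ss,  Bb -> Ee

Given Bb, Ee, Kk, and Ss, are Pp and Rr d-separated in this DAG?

Yes

We examine all 4 paths between Pp and Rr:
Path 1: Pp → Ss ← Ee ← Bb → Rr
  Ee is a chain here and Ee is conditioned on, so the path is blocked at Ee.
Path 2: Pp → Ss ← Ee → Rr
  Ee is a fork here and Ee is conditioned on, so the path is blocked at Ee.
Path 3: Pp → Ss ← Bb → Ee → Rr
  Bb is a fork here and Bb is conditioned on, so the path is blocked at Bb.
Path 4: Pp → Ss ← Bb → Rr
  Bb is a fork here and Bb is conditioned on, so the path is blocked at Bb.
All paths are blocked; Pp ⊥ Rr | {Bb, Ee, Kk, Ss} holds.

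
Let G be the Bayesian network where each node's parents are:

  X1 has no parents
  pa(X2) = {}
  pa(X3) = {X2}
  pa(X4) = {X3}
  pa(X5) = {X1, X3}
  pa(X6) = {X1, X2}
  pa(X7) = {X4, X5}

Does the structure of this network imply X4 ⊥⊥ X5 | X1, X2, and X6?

Enumerating the 3 paths from X4 to X5 and testing each for blocking by {X1, X2, X6}:
Path 1: X4 ← X3 ← X2 → X6 ← X1 → X5
  X2 is a fork here and X2 is conditioned on, so the path is blocked at X2.
Path 2: X4 ← X3 → X5
  X3 is a fork and X3 is not conditioned on — no node blocks this path, so it is active.
Path 3: X4 → X7 ← X5
  X7 is a collider here and neither X7 nor any of its descendants is conditioned on, so the collider stays closed — the path is blocked at X7.
At least one path is unblocked, so d-separation fails.

No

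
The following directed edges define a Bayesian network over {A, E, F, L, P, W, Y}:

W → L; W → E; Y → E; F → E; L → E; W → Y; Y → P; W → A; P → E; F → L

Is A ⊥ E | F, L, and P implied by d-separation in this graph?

There are 5 undirected paths between A and E; checking each against the conditioning set {F, L, P}:
Path 1: A ← W → E
  W is a fork and W is not conditioned on — no node blocks this path, so it is active.
Path 2: A ← W → L → E
  L is a chain here and L is conditioned on, so the path is blocked at L.
Path 3: A ← W → L ← F → E
  F is a fork here and F is conditioned on, so the path is blocked at F.
Path 4: A ← W → Y → E
  W is a fork and W is not conditioned on; Y is a chain and Y is not conditioned on — no node blocks this path, so it is active.
Path 5: A ← W → Y → P → E
  P is a chain here and P is conditioned on, so the path is blocked at P.
At least one path is unblocked, so d-separation fails.

No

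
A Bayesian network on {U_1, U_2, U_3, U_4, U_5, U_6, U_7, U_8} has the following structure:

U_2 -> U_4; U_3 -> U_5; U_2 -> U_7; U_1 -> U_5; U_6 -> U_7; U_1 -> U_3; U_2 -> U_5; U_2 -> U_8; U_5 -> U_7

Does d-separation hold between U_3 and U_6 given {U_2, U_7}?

We examine all 4 paths between U_3 and U_6:
Path 1: U_3 → U_5 → U_7 ← U_6
  U_5 is a chain and U_5 is not conditioned on; U_7 is a collider and U_7 is conditioned on, which opens it — no node blocks this path, so it is active.
Path 2: U_3 → U_5 ← U_2 → U_7 ← U_6
  U_2 is a fork here and U_2 is conditioned on, so the path is blocked at U_2.
Path 3: U_3 ← U_1 → U_5 → U_7 ← U_6
  U_1 is a fork and U_1 is not conditioned on; U_5 is a chain and U_5 is not conditioned on; U_7 is a collider and U_7 is conditioned on, which opens it — no node blocks this path, so it is active.
Path 4: U_3 ← U_1 → U_5 ← U_2 → U_7 ← U_6
  U_2 is a fork here and U_2 is conditioned on, so the path is blocked at U_2.
Because an active path exists, U_3 and U_6 are not d-separated.

No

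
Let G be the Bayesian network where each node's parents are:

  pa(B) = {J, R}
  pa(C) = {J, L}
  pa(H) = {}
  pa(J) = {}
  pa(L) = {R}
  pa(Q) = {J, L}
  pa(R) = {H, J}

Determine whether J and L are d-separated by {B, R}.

Yes

We examine all 4 paths between J and L:
Path 1: J → C ← L
  C is a collider here and neither C nor any of its descendants is conditioned on, so the collider stays closed — the path is blocked at C.
Path 2: J → Q ← L
  Q is a collider here and neither Q nor any of its descendants is conditioned on, so the collider stays closed — the path is blocked at Q.
Path 3: J → B ← R → L
  R is a fork here and R is conditioned on, so the path is blocked at R.
Path 4: J → R → L
  R is a chain here and R is conditioned on, so the path is blocked at R.
Every path is blocked, so J and L are d-separated given {B, R}.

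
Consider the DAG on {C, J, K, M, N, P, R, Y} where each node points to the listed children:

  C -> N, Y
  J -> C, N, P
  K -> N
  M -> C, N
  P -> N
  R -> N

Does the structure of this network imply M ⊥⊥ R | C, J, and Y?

Yes

4 paths connect M and R; each must be blocked for d-separation to hold:
Path 1: M → N ← R
  N is a collider here and neither N nor any of its descendants is conditioned on, so the collider stays closed — the path is blocked at N.
Path 2: M → C ← J → P → N ← R
  J is a fork here and J is conditioned on, so the path is blocked at J.
Path 3: M → C ← J → N ← R
  J is a fork here and J is conditioned on, so the path is blocked at J.
Path 4: M → C → N ← R
  C is a chain here and C is conditioned on, so the path is blocked at C.
Since every path is blocked, d-separation holds.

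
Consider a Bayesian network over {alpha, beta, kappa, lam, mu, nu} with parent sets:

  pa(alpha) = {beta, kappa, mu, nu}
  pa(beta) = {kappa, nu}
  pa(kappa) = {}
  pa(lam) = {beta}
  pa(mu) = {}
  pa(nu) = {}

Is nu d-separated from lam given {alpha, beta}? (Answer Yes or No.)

Yes

There are 3 undirected paths between nu and lam; checking each against the conditioning set {alpha, beta}:
Path 1: nu → beta → lam
  beta is a chain here and beta is conditioned on, so the path is blocked at beta.
Path 2: nu → alpha ← beta → lam
  beta is a fork here and beta is conditioned on, so the path is blocked at beta.
Path 3: nu → alpha ← kappa → beta → lam
  beta is a chain here and beta is conditioned on, so the path is blocked at beta.
Every path is blocked, so nu and lam are d-separated given {alpha, beta}.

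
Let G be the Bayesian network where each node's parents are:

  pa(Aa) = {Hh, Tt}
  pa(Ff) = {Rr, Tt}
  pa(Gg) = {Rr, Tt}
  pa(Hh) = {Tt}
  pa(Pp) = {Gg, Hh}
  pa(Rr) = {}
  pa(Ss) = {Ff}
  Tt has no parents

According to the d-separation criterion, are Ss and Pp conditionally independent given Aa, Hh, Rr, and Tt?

6 paths connect Ss and Pp; each must be blocked for d-separation to hold:
Path 1: Ss ← Ff ← Rr → Gg ← Tt → Aa ← Hh → Pp
  Rr is a fork here and Rr is conditioned on, so the path is blocked at Rr.
Path 2: Ss ← Ff ← Rr → Gg ← Tt → Hh → Pp
  Rr is a fork here and Rr is conditioned on, so the path is blocked at Rr.
Path 3: Ss ← Ff ← Rr → Gg → Pp
  Rr is a fork here and Rr is conditioned on, so the path is blocked at Rr.
Path 4: Ss ← Ff ← Tt → Aa ← Hh → Pp
  Tt is a fork here and Tt is conditioned on, so the path is blocked at Tt.
Path 5: Ss ← Ff ← Tt → Hh → Pp
  Tt is a fork here and Tt is conditioned on, so the path is blocked at Tt.
Path 6: Ss ← Ff ← Tt → Gg → Pp
  Tt is a fork here and Tt is conditioned on, so the path is blocked at Tt.
Since every path is blocked, d-separation holds.

Yes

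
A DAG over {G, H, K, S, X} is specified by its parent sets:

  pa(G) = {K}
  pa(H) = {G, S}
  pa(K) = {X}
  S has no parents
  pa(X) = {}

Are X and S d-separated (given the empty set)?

Only one path connects X and S:
Path 1: X → K → G → H ← S
  H is a collider here and neither H nor any of its descendants is conditioned on, so the collider stays closed — the path is blocked at H.
Every path is blocked, so X and S are d-separated given ∅.

Yes — X and S are d-separated given ∅.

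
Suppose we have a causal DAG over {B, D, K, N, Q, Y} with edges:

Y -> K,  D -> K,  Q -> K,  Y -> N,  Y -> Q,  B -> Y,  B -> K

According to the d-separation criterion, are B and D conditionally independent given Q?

Yes — B and D are d-separated given {Q}.

Enumerating the 3 paths from B to D and testing each for blocking by {Q}:
  1. B → Y → Q → K ← D — Y:chain[open]; Q:chain[blocks]; K:collider[blocks] ⇒ blocked
  2. B → Y → K ← D — Y:chain[open]; K:collider[blocks] ⇒ blocked
  3. B → K ← D — K:collider[blocks] ⇒ blocked
Every path is blocked, so B and D are d-separated given {Q}.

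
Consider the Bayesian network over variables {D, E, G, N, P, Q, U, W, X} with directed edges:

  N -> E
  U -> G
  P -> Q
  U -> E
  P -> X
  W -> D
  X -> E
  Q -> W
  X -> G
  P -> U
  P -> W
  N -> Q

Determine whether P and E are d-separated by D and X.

No

6 paths connect P and E; each must be blocked for d-separation to hold:
  1. P → Q ← N → E — Q:collider[open]; N:fork[open] ⇒ active
  2. P → U → E — U:chain[open] ⇒ active
  3. P → U → G ← X → E — U:chain[open]; G:collider[blocks]; X:fork[blocks] ⇒ blocked
  4. P → W ← Q ← N → E — W:collider[open]; Q:chain[open]; N:fork[open] ⇒ active
  5. P → X → E — X:chain[blocks] ⇒ blocked
  6. P → X → G ← U → E — X:chain[blocks]; G:collider[blocks]; U:fork[open] ⇒ blocked
Because an active path exists, P and E are not d-separated.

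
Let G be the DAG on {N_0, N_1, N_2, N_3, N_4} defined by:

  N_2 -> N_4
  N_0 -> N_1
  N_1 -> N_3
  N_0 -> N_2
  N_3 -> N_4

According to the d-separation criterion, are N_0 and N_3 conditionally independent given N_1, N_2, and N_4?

Yes

Enumerating the 2 paths from N_0 to N_3 and testing each for blocking by {N_1, N_2, N_4}:
Path 1: N_0 → N_1 → N_3
  N_1 is a chain here and N_1 is conditioned on, so the path is blocked at N_1.
Path 2: N_0 → N_2 → N_4 ← N_3
  N_2 is a chain here and N_2 is conditioned on, so the path is blocked at N_2.
Since every path is blocked, d-separation holds.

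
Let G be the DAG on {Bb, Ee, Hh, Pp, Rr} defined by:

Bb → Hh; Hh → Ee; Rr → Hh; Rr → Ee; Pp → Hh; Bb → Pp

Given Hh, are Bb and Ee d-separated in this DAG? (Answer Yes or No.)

There are 4 undirected paths between Bb and Ee; checking each against the conditioning set {Hh}:
Path 1: Bb → Hh → Ee
  Hh is a chain here and Hh is conditioned on, so the path is blocked at Hh.
Path 2: Bb → Hh ← Rr → Ee
  Hh is a collider and Hh is conditioned on, which opens it; Rr is a fork and Rr is not conditioned on — no node blocks this path, so it is active.
Path 3: Bb → Pp → Hh → Ee
  Hh is a chain here and Hh is conditioned on, so the path is blocked at Hh.
Path 4: Bb → Pp → Hh ← Rr → Ee
  Pp is a chain and Pp is not conditioned on; Hh is a collider and Hh is conditioned on, which opens it; Rr is a fork and Rr is not conditioned on — no node blocks this path, so it is active.
At least one path is unblocked, so d-separation fails.

No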